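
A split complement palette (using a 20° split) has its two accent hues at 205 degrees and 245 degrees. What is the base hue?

The accents sit 20° either side of the complement, so the complement is their short-arc midpoint on the wheel.
Short-arc midpoint of 205° and 245°: 225°.
Base is 180° from the complement: 225 − 180 = 45°

45°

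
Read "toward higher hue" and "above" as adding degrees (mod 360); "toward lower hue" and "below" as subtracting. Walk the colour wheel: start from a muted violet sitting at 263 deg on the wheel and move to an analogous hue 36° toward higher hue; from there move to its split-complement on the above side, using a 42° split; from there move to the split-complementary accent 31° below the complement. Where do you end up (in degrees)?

310°

analog 36° ↑ +36°: 263 + 36 = 299°
split-comp 42° ↑ +222°: 299 + 222 = 521 → 521 − 360 = 161°
split-comp 31° ↓ +149°: 161 + 149 = 310°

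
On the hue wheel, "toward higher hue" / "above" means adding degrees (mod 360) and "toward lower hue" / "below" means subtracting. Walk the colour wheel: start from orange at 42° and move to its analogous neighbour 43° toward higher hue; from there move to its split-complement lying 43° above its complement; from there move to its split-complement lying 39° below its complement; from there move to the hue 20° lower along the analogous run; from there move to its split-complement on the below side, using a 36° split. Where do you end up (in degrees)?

+43° (analog 43° ↑): 42 + 43 = 85°
+223° (split-comp 43° ↑): 85 + 223 = 308°
+141° (split-comp 39° ↓): 308 + 141 = 449 → 449 − 360 = 89°
−20° (analog 20° ↓): 89 − 20 = 69°
+144° (split-comp 36° ↓): 69 + 144 = 213°

213°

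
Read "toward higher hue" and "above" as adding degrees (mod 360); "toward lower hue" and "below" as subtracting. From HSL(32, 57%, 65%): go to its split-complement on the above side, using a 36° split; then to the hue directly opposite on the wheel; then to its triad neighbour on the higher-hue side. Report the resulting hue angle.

188°

split-comp 36° ↑ +216°: 32 + 216 = 248°
complement +180°: 248 + 180 = 428 → 428 − 360 = 68°
triadic ↑ +120°: 68 + 120 = 188°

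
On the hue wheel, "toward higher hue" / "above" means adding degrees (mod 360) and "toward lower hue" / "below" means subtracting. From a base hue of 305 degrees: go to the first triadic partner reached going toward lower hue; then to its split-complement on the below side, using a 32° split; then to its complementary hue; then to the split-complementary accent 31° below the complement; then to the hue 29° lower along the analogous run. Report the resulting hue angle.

−120° (triadic ↓): 305 − 120 = 185°
+148° (split-comp 32° ↓): 185 + 148 = 333°
+180° (complement): 333 + 180 = 513 → 513 − 360 = 153°
+149° (split-comp 31° ↓): 153 + 149 = 302°
−29° (analog 29° ↓): 302 − 29 = 273°

273°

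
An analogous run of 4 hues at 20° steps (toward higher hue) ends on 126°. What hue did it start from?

66°

3 steps of 20° (toward higher hue) give a net shift of +60°.
Start = end − shift: 126 − 60 = 66°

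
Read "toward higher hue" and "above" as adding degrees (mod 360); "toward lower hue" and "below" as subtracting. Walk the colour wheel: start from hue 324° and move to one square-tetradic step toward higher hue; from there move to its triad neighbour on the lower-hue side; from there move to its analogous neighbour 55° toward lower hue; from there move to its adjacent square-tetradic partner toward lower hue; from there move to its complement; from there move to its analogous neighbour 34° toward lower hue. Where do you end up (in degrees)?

+90° (square ↑): 324 + 90 = 414 → 414 − 360 = 54°
−120° (triadic ↓): 54 − 120 = -66 → -66 + 360 = 294°
−55° (analog 55° ↓): 294 − 55 = 239°
−90° (square ↓): 239 − 90 = 149°
+180° (complement): 149 + 180 = 329°
−34° (analog 34° ↓): 329 − 34 = 295°

295°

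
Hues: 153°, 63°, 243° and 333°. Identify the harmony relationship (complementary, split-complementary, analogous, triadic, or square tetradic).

square tetradic

Sort the hues: 63°, 153°, 243°, 333°.
Successive gaps around the wheel: 90°, 90°, 90°, 90°.
Four hues every 90° form a square tetradic scheme.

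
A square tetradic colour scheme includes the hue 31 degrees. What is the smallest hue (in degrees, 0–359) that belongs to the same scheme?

A square tetradic scheme places four hues every 90°.
The full set through 31° is {31°, 121°, 211°, 301°}.

31°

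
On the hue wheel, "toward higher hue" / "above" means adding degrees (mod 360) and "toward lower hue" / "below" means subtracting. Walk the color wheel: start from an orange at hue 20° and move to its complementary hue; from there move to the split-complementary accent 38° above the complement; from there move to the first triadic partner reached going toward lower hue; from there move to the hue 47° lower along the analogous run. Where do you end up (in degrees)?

+180° (complement): 20 + 180 = 200°
+218° (split-comp 38° ↑): 200 + 218 = 418 → 418 − 360 = 58°
−120° (triadic ↓): 58 − 120 = -62 → -62 + 360 = 298°
−47° (analog 47° ↓): 298 − 47 = 251°

251°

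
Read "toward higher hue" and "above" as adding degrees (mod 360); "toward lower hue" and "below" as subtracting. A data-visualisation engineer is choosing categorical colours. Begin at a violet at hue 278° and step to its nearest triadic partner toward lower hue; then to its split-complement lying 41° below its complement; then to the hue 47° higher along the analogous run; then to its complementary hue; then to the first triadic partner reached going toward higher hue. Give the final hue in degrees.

triadic ↓ −120°: 278 − 120 = 158°
split-comp 41° ↓ +139°: 158 + 139 = 297°
analog 47° ↑ +47°: 297 + 47 = 344°
complement +180°: 344 + 180 = 524 → 524 − 360 = 164°
triadic ↑ +120°: 164 + 120 = 284°

284°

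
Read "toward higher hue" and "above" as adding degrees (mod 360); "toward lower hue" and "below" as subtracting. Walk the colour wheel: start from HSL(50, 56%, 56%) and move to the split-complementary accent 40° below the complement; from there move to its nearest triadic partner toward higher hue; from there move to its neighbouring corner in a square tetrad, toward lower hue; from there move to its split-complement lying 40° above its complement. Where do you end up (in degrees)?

80°

split-comp 40° ↓ +140°: 50 + 140 = 190°
triadic ↑ +120°: 190 + 120 = 310°
square ↓ −90°: 310 − 90 = 220°
split-comp 40° ↑ +220°: 220 + 220 = 440 → 440 − 360 = 80°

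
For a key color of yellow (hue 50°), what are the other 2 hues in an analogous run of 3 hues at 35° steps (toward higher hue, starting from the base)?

85° and 120°

Analogous hues sit every 35° along the wheel.
50 + 35 = 85°
50 + 70 = 120°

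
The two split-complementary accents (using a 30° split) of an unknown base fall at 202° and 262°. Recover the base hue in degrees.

52°

The accents sit 30° either side of the complement, so the complement is their short-arc midpoint on the wheel.
Short-arc midpoint of 202° and 262°: 232°.
Base is 180° from the complement: 232 − 180 = 52°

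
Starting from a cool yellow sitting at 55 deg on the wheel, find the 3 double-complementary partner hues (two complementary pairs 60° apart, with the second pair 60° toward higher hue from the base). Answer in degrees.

115°, 235°, 295°

55 + 60 = 115°
55 + 180 = 235°
55 + 240 = 295°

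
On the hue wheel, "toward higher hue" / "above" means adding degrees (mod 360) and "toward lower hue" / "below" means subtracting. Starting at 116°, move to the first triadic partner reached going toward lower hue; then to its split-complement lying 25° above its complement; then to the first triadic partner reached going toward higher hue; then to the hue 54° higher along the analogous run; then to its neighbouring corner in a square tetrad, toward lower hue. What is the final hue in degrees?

−120° (triadic ↓): 116 − 120 = -4 → -4 + 360 = 356°
+205° (split-comp 25° ↑): 356 + 205 = 561 → 561 − 360 = 201°
+120° (triadic ↑): 201 + 120 = 321°
+54° (analog 54° ↑): 321 + 54 = 375 → 375 − 360 = 15°
−90° (square ↓): 15 − 90 = -75 → -75 + 360 = 285°

285°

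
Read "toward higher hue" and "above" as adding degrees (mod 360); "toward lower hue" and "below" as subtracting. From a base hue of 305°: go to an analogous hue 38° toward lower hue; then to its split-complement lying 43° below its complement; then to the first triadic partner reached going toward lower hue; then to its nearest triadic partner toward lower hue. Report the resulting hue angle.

305 − 38 = 267°   (analog 38° ↓)
267 + 137 = 404 → 404 − 360 = 44°   (split-comp 43° ↓)
44 − 120 = -76 → -76 + 360 = 284°   (triadic ↓)
284 − 120 = 164°   (triadic ↓)

164°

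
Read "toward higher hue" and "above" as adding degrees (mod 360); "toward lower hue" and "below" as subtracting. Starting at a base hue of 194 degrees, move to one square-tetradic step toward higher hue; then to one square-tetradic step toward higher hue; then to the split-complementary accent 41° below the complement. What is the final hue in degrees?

153°

194 + 90 = 284°   (square ↑)
284 + 90 = 374 → 374 − 360 = 14°   (square ↑)
14 + 139 = 153°   (split-comp 41° ↓)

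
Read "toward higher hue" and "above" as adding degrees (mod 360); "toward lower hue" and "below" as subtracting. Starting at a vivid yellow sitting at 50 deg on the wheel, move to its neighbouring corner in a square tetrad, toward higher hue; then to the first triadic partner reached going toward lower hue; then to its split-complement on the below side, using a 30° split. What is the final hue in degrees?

+90° (square ↑): 50 + 90 = 140°
−120° (triadic ↓): 140 − 120 = 20°
+150° (split-comp 30° ↓): 20 + 150 = 170°

170°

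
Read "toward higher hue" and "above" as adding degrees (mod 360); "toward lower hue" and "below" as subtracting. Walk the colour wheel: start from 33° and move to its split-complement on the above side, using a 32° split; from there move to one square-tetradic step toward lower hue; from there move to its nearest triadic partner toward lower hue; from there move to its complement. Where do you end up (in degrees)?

split-comp 32° ↑ +212°: 33 + 212 = 245°
square ↓ −90°: 245 − 90 = 155°
triadic ↓ −120°: 155 − 120 = 35°
complement +180°: 35 + 180 = 215°

215°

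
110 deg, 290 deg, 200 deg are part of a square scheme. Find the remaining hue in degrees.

A square tetradic scheme places four hues every 90°.
The full set through 110° is {20°, 110°, 200°, 290°}.
Given {110°, 200°, 290°}, the missing hue is 20°.

20°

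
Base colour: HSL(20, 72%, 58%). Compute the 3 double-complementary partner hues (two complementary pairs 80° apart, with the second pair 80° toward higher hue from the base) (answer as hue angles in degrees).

A rectangular tetradic uses two complementary pairs 80° apart: offsets 0°, 80°, 180°, 260°.
20 + 80 = 100°
20 + 180 = 200°
20 + 260 = 280°

100°, 200°, 280°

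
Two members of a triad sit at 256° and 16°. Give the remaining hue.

136°

A triad spaces three hues 120° apart.
The full set is {16°, 136°, 256°}.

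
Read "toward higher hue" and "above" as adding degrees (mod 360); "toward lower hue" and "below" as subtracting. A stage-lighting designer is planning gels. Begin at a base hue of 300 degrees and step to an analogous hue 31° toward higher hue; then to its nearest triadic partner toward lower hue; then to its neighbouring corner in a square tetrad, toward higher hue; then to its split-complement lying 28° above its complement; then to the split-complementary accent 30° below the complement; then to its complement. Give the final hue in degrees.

119°

300 + 31 = 331°   (analog 31° ↑)
331 − 120 = 211°   (triadic ↓)
211 + 90 = 301°   (square ↑)
301 + 208 = 509 → 509 − 360 = 149°   (split-comp 28° ↑)
149 + 150 = 299°   (split-comp 30° ↓)
299 + 180 = 479 → 479 − 360 = 119°   (complement)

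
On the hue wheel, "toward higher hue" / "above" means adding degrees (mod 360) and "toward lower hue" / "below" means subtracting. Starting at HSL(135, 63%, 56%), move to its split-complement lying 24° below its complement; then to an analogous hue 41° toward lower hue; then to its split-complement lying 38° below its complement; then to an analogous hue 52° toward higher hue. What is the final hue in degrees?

split-comp 24° ↓ +156°: 135 + 156 = 291°
analog 41° ↓ −41°: 291 − 41 = 250°
split-comp 38° ↓ +142°: 250 + 142 = 392 → 392 − 360 = 32°
analog 52° ↑ +52°: 32 + 52 = 84°

84°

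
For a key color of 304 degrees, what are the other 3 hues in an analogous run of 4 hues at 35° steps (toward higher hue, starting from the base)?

Analogous hues sit every 35° along the wheel.
304 + 35 = 339°
304 + 70 = 374 → 374 − 360 = 14°
304 + 105 = 409 → 409 − 360 = 49°

339°, 14° and 49°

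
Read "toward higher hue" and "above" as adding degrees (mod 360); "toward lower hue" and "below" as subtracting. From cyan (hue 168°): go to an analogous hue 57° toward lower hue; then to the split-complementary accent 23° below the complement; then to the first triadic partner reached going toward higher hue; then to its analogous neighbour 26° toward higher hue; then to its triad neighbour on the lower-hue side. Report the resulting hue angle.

294°

−57° (analog 57° ↓): 168 − 57 = 111°
+157° (split-comp 23° ↓): 111 + 157 = 268°
+120° (triadic ↑): 268 + 120 = 388 → 388 − 360 = 28°
+26° (analog 26° ↑): 28 + 26 = 54°
−120° (triadic ↓): 54 − 120 = -66 → -66 + 360 = 294°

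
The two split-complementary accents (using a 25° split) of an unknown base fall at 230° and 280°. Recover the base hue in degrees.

The accents sit 25° either side of the complement, so the complement is their short-arc midpoint on the wheel.
Short-arc midpoint of 230° and 280°: 255°.
Base is 180° from the complement: 255 − 180 = 75°

75°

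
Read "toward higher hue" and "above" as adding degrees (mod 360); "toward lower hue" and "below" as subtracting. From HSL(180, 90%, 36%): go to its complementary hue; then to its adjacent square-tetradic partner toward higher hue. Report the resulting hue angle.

+180° (complement): 180 + 180 = 360 → 360 − 360 = 0°
+90° (square ↑): 0 + 90 = 90°

90°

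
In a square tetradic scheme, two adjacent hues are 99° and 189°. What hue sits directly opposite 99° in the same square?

A square tetradic scheme places four hues 90° apart; opposite corners are 180° apart.
99 + 180 = 279°

279°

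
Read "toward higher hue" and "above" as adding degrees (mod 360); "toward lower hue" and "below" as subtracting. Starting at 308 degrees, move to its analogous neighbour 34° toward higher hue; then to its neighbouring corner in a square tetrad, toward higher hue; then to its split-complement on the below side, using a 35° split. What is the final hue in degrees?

217°

analog 34° ↑ +34°: 308 + 34 = 342°
square ↑ +90°: 342 + 90 = 432 → 432 − 360 = 72°
split-comp 35° ↓ +145°: 72 + 145 = 217°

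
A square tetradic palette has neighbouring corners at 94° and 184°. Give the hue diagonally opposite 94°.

A square tetradic scheme places four hues 90° apart; opposite corners are 180° apart.
94 + 180 = 274°

274°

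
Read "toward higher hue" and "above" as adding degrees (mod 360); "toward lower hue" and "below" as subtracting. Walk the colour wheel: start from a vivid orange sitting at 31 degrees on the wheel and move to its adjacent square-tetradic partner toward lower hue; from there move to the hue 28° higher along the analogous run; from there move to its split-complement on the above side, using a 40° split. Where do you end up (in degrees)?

189°

31 − 90 = -59 → -59 + 360 = 301°   (square ↓)
301 + 28 = 329°   (analog 28° ↑)
329 + 220 = 549 → 549 − 360 = 189°   (split-comp 40° ↑)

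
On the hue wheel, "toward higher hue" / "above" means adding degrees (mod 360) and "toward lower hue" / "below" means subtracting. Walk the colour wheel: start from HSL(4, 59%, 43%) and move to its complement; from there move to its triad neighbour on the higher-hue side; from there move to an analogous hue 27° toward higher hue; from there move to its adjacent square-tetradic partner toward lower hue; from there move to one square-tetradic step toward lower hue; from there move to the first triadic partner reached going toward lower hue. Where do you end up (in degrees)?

31°

complement +180°: 4 + 180 = 184°
triadic ↑ +120°: 184 + 120 = 304°
analog 27° ↑ +27°: 304 + 27 = 331°
square ↓ −90°: 331 − 90 = 241°
square ↓ −90°: 241 − 90 = 151°
triadic ↓ −120°: 151 − 120 = 31°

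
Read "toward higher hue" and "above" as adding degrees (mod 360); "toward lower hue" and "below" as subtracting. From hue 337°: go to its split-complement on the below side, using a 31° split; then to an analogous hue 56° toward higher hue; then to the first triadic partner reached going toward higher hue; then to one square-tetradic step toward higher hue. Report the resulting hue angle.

split-comp 31° ↓ +149°: 337 + 149 = 486 → 486 − 360 = 126°
analog 56° ↑ +56°: 126 + 56 = 182°
triadic ↑ +120°: 182 + 120 = 302°
square ↑ +90°: 302 + 90 = 392 → 392 − 360 = 32°

32°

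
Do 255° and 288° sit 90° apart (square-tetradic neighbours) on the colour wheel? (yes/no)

no

Angular distance: |255 − 288| = 33 = 33°.
90° apart (square-tetradic neighbours) requires 90°.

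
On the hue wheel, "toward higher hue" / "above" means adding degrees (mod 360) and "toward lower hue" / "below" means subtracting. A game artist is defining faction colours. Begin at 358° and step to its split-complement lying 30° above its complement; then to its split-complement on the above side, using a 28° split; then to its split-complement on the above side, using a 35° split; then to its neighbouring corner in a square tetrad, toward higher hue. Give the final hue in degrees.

1°

split-comp 30° ↑ +210°: 358 + 210 = 568 → 568 − 360 = 208°
split-comp 28° ↑ +208°: 208 + 208 = 416 → 416 − 360 = 56°
split-comp 35° ↑ +215°: 56 + 215 = 271°
square ↑ +90°: 271 + 90 = 361 → 361 − 360 = 1°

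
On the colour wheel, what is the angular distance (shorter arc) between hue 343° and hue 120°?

|343 − 120| = 223.
The shorter arc is 360 − 223 = 137°.

137°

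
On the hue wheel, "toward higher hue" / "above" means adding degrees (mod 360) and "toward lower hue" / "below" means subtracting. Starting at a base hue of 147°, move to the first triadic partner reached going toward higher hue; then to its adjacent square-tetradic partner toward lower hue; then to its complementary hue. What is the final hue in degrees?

+120° (triadic ↑): 147 + 120 = 267°
−90° (square ↓): 267 − 90 = 177°
+180° (complement): 177 + 180 = 357°

357°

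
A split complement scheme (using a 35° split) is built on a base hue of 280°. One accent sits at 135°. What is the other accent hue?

65°

Split-complementary hues sit 35° either side of the complement.
Complement of the base 280°: 280 + 180 = 460 → 460 − 360 = 100°
The given accent 135° is 35° one side of 100°; the other accent sits 35° the other side: 100 − 35 = 65°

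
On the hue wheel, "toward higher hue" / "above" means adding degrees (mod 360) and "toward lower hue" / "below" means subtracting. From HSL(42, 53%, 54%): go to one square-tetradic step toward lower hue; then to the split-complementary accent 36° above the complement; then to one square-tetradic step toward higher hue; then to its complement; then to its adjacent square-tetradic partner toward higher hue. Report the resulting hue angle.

42 − 90 = -48 → -48 + 360 = 312°   (square ↓)
312 + 216 = 528 → 528 − 360 = 168°   (split-comp 36° ↑)
168 + 90 = 258°   (square ↑)
258 + 180 = 438 → 438 − 360 = 78°   (complement)
78 + 90 = 168°   (square ↑)

168°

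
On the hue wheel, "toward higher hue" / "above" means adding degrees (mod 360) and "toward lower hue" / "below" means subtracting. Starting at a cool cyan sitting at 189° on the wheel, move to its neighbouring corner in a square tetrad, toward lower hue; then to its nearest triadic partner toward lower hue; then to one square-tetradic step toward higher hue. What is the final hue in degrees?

69°

square ↓ −90°: 189 − 90 = 99°
triadic ↓ −120°: 99 − 120 = -21 → -21 + 360 = 339°
square ↑ +90°: 339 + 90 = 429 → 429 − 360 = 69°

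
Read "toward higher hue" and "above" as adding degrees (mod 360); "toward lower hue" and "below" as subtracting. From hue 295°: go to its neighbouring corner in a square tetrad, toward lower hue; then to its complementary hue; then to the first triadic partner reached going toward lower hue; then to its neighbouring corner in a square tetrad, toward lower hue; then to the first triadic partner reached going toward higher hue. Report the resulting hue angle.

295°

295 − 90 = 205°   (square ↓)
205 + 180 = 385 → 385 − 360 = 25°   (complement)
25 − 120 = -95 → -95 + 360 = 265°   (triadic ↓)
265 − 90 = 175°   (square ↓)
175 + 120 = 295°   (triadic ↑)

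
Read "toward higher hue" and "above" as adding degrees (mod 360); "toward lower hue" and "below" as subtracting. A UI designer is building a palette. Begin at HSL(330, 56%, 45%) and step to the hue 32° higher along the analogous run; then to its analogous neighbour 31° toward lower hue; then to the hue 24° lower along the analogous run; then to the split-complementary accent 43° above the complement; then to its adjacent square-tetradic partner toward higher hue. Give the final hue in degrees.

+32° (analog 32° ↑): 330 + 32 = 362 → 362 − 360 = 2°
−31° (analog 31° ↓): 2 − 31 = -29 → -29 + 360 = 331°
−24° (analog 24° ↓): 331 − 24 = 307°
+223° (split-comp 43° ↑): 307 + 223 = 530 → 530 − 360 = 170°
+90° (square ↑): 170 + 90 = 260°

260°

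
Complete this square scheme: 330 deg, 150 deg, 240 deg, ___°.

60°

A square tetradic scheme places four hues every 90°.
The full set through 150° is {60°, 150°, 240°, 330°}.
Given {150°, 240°, 330°}, the missing hue is 60°.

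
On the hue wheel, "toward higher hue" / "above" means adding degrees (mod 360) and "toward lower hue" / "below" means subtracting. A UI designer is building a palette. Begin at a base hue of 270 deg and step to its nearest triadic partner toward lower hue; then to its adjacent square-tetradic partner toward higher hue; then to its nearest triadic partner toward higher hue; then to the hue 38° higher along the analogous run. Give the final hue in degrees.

38°

−120° (triadic ↓): 270 − 120 = 150°
+90° (square ↑): 150 + 90 = 240°
+120° (triadic ↑): 240 + 120 = 360 → 360 − 360 = 0°
+38° (analog 38° ↑): 0 + 38 = 38°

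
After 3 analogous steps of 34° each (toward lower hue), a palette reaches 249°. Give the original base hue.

3 steps of 34° (toward lower hue) give a net shift of −102°.
Start = end − shift: 249 + 102 = 351°

351°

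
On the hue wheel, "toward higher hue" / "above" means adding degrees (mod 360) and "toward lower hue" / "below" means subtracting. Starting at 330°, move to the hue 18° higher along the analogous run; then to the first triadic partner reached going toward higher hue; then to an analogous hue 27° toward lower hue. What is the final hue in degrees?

analog 18° ↑ +18°: 330 + 18 = 348°
triadic ↑ +120°: 348 + 120 = 468 → 468 − 360 = 108°
analog 27° ↓ −27°: 108 − 27 = 81°

81°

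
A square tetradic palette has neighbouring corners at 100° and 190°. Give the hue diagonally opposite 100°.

280°

A square tetradic scheme places four hues 90° apart; opposite corners are 180° apart.
100 + 180 = 280°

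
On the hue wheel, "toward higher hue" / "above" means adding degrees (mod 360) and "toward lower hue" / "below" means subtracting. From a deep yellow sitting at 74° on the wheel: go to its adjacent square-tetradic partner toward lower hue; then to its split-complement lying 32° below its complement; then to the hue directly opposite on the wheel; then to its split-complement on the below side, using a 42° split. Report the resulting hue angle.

90°

−90° (square ↓): 74 − 90 = -16 → -16 + 360 = 344°
+148° (split-comp 32° ↓): 344 + 148 = 492 → 492 − 360 = 132°
+180° (complement): 132 + 180 = 312°
+138° (split-comp 42° ↓): 312 + 138 = 450 → 450 − 360 = 90°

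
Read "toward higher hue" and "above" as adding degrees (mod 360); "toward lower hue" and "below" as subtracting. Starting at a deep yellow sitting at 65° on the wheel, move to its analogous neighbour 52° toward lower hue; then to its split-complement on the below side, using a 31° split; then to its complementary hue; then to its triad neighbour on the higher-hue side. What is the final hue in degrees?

65 − 52 = 13°   (analog 52° ↓)
13 + 149 = 162°   (split-comp 31° ↓)
162 + 180 = 342°   (complement)
342 + 120 = 462 → 462 − 360 = 102°   (triadic ↑)

102°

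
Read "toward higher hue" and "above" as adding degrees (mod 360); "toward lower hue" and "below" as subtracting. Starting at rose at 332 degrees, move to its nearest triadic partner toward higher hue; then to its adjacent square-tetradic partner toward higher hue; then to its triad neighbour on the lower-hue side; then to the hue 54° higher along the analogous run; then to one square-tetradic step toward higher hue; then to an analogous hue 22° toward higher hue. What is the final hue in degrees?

228°

triadic ↑ +120°: 332 + 120 = 452 → 452 − 360 = 92°
square ↑ +90°: 92 + 90 = 182°
triadic ↓ −120°: 182 − 120 = 62°
analog 54° ↑ +54°: 62 + 54 = 116°
square ↑ +90°: 116 + 90 = 206°
analog 22° ↑ +22°: 206 + 22 = 228°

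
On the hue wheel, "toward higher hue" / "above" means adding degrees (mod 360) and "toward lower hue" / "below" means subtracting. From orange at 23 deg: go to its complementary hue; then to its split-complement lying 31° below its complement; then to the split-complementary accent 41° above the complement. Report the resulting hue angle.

213°

+180° (complement): 23 + 180 = 203°
+149° (split-comp 31° ↓): 203 + 149 = 352°
+221° (split-comp 41° ↑): 352 + 221 = 573 → 573 − 360 = 213°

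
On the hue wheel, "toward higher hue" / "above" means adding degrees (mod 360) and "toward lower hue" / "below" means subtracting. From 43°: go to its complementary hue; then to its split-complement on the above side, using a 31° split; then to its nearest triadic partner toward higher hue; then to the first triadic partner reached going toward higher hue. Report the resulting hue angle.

+180° (complement): 43 + 180 = 223°
+211° (split-comp 31° ↑): 223 + 211 = 434 → 434 − 360 = 74°
+120° (triadic ↑): 74 + 120 = 194°
+120° (triadic ↑): 194 + 120 = 314°

314°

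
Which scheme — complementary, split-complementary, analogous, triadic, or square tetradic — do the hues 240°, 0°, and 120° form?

Sort the hues: 0°, 120°, 240°.
Successive gaps around the wheel: 120°, 120°, 120°.
Three hues equally spaced 120° apart form a triad.

triadic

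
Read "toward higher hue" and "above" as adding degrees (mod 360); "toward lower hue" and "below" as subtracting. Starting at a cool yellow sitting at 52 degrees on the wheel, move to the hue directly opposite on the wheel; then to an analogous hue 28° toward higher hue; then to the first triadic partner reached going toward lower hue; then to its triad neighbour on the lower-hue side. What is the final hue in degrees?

52 + 180 = 232°   (complement)
232 + 28 = 260°   (analog 28° ↑)
260 − 120 = 140°   (triadic ↓)
140 − 120 = 20°   (triadic ↓)

20°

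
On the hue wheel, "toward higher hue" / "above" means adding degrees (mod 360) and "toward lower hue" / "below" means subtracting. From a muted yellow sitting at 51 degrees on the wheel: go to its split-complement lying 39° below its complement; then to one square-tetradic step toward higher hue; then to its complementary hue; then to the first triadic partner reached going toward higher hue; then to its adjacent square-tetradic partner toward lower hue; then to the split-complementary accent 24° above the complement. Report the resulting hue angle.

336°

+141° (split-comp 39° ↓): 51 + 141 = 192°
+90° (square ↑): 192 + 90 = 282°
+180° (complement): 282 + 180 = 462 → 462 − 360 = 102°
+120° (triadic ↑): 102 + 120 = 222°
−90° (square ↓): 222 − 90 = 132°
+204° (split-comp 24° ↑): 132 + 204 = 336°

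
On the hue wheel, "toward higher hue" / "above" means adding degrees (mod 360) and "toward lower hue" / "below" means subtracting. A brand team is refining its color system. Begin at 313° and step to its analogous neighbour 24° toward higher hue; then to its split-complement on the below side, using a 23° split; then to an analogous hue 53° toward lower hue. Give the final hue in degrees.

analog 24° ↑ +24°: 313 + 24 = 337°
split-comp 23° ↓ +157°: 337 + 157 = 494 → 494 − 360 = 134°
analog 53° ↓ −53°: 134 − 53 = 81°

81°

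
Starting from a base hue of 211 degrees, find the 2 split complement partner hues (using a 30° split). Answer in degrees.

1° and 61°

Split-complementary hues sit 30° either side of the complement.
Complement of 211 degrees: 211 + 180 = 391 → 391 − 360 = 31°
31 − 30 = 1°
31 + 30 = 61°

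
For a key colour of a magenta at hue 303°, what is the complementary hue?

123°

The complement sits 180° across the wheel.
303 + 180 = 483 → 483 − 360 = 123°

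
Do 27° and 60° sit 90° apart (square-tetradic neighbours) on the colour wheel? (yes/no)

no

Angular distance: |27 − 60| = 33 = 33°.
90° apart (square-tetradic neighbours) requires 90°.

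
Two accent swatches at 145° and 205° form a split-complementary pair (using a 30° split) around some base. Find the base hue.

The accents sit 30° either side of the complement, so the complement is their short-arc midpoint on the wheel.
Short-arc midpoint of 145° and 205°: 175°.
Base is 180° from the complement: 175 − 180 = -5 → -5 + 360 = 355°

355°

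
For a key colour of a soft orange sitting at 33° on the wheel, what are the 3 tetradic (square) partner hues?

123°, 213°, 303°

A square tetradic scheme places four hues every 90°.
33 + 90 = 123°
33 + 180 = 213°
33 + 270 = 303°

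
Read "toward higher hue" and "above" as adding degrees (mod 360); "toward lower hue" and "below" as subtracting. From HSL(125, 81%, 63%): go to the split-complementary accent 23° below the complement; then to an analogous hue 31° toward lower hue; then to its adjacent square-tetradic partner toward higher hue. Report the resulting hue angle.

341°

125 + 157 = 282°   (split-comp 23° ↓)
282 − 31 = 251°   (analog 31° ↓)
251 + 90 = 341°   (square ↑)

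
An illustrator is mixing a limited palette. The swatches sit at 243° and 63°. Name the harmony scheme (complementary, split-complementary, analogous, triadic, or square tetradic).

complementary

Sort the hues: 63°, 243°.
Successive gaps around the wheel: 180°, 180°.
Two hues 180° apart are complementary.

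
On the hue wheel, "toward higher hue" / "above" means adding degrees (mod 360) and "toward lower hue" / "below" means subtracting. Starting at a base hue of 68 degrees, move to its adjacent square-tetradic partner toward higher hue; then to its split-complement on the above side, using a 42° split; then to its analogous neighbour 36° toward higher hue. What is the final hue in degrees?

56°

square ↑ +90°: 68 + 90 = 158°
split-comp 42° ↑ +222°: 158 + 222 = 380 → 380 − 360 = 20°
analog 36° ↑ +36°: 20 + 36 = 56°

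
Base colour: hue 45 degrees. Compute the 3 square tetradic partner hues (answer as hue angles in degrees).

A square tetradic scheme places four hues every 90°.
45 + 90 = 135°
45 + 180 = 225°
45 + 270 = 315°

135°, 225°, and 315°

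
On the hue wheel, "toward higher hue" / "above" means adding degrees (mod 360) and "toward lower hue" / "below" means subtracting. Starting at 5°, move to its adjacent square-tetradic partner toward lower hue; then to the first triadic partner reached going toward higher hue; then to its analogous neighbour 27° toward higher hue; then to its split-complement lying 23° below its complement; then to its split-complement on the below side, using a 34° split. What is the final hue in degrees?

5 − 90 = -85 → -85 + 360 = 275°   (square ↓)
275 + 120 = 395 → 395 − 360 = 35°   (triadic ↑)
35 + 27 = 62°   (analog 27° ↑)
62 + 157 = 219°   (split-comp 23° ↓)
219 + 146 = 365 → 365 − 360 = 5°   (split-comp 34° ↓)

5°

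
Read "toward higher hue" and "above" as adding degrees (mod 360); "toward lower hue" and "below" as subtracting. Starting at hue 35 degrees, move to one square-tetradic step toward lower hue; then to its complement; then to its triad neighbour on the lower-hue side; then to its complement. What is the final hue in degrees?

185°

−90° (square ↓): 35 − 90 = -55 → -55 + 360 = 305°
+180° (complement): 305 + 180 = 485 → 485 − 360 = 125°
−120° (triadic ↓): 125 − 120 = 5°
+180° (complement): 5 + 180 = 185°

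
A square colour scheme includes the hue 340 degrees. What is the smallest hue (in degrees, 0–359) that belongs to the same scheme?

A square tetradic scheme places four hues every 90°.
The full set through 340° is {70°, 160°, 250°, 340°}.

70°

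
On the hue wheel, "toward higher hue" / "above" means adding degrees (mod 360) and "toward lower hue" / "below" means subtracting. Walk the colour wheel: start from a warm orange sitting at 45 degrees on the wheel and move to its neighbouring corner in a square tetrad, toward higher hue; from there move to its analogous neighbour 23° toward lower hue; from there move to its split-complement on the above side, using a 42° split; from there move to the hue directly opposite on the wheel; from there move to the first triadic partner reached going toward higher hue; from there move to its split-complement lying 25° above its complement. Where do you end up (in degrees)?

+90° (square ↑): 45 + 90 = 135°
−23° (analog 23° ↓): 135 − 23 = 112°
+222° (split-comp 42° ↑): 112 + 222 = 334°
+180° (complement): 334 + 180 = 514 → 514 − 360 = 154°
+120° (triadic ↑): 154 + 120 = 274°
+205° (split-comp 25° ↑): 274 + 205 = 479 → 479 − 360 = 119°

119°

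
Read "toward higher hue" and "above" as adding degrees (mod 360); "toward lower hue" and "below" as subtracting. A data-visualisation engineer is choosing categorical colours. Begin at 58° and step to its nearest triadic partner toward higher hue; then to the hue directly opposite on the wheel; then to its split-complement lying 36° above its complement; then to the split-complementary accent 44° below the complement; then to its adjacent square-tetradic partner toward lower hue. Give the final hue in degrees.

260°

+120° (triadic ↑): 58 + 120 = 178°
+180° (complement): 178 + 180 = 358°
+216° (split-comp 36° ↑): 358 + 216 = 574 → 574 − 360 = 214°
+136° (split-comp 44° ↓): 214 + 136 = 350°
−90° (square ↓): 350 − 90 = 260°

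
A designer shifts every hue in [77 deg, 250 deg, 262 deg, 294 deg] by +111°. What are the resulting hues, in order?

77 + 111 = 188°
250 + 111 = 361 → 361 − 360 = 1°
262 + 111 = 373 → 373 − 360 = 13°
294 + 111 = 405 → 405 − 360 = 45°

188°, 1°, 13°, 45°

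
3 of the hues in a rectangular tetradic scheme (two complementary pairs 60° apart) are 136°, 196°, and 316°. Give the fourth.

A rectangular tetradic uses two complementary pairs 60° apart: offsets 0°, 60°, 180°, 240°.
Among {136°, 196°, 316°}, 136° and 316° are a 180° pair.
The remaining hue 196° needs its own complement: 196 + 180 = 376 → 376 − 360 = 16°

16°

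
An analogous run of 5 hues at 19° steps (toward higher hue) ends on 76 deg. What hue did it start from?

0°

4 steps of 19° (toward higher hue) give a net shift of +76°.
Start = end − shift: 76 − 76 = 0°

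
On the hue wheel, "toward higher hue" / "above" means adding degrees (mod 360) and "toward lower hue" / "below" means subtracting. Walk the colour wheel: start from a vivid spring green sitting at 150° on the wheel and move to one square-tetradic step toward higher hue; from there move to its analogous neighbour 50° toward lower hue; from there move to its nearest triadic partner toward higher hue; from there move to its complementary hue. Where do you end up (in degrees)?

square ↑ +90°: 150 + 90 = 240°
analog 50° ↓ −50°: 240 − 50 = 190°
triadic ↑ +120°: 190 + 120 = 310°
complement +180°: 310 + 180 = 490 → 490 − 360 = 130°

130°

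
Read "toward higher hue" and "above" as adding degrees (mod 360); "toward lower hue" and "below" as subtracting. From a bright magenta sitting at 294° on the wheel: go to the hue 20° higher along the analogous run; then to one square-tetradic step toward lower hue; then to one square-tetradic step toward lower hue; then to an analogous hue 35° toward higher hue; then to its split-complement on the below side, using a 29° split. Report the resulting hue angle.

294 + 20 = 314°   (analog 20° ↑)
314 − 90 = 224°   (square ↓)
224 − 90 = 134°   (square ↓)
134 + 35 = 169°   (analog 35° ↑)
169 + 151 = 320°   (split-comp 29° ↓)

320°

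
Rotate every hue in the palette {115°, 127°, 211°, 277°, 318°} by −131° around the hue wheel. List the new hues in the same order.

344°, 356°, 80°, 146°, 187°

115 − 131 = -16 → -16 + 360 = 344°
127 − 131 = -4 → -4 + 360 = 356°
211 − 131 = 80°
277 − 131 = 146°
318 − 131 = 187°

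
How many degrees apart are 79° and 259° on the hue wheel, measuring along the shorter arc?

180°

|79 − 259| = 180.
180 ≤ 180, so the shorter arc is 180°.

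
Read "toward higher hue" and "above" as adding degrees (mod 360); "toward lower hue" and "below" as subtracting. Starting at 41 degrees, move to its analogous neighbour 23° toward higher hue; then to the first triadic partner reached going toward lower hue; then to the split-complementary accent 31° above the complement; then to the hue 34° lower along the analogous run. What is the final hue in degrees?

41 + 23 = 64°   (analog 23° ↑)
64 − 120 = -56 → -56 + 360 = 304°   (triadic ↓)
304 + 211 = 515 → 515 − 360 = 155°   (split-comp 31° ↑)
155 − 34 = 121°   (analog 34° ↓)

121°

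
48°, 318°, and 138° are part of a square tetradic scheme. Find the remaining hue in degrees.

228°

A square tetradic scheme places four hues every 90°.
The full set through 48° is {48°, 138°, 228°, 318°}.
Given {48°, 138°, 318°}, the missing hue is 228°.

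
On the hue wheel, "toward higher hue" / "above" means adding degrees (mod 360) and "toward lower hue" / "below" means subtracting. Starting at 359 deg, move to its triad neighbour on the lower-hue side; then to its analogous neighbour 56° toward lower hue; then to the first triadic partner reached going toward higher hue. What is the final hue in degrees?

−120° (triadic ↓): 359 − 120 = 239°
−56° (analog 56° ↓): 239 − 56 = 183°
+120° (triadic ↑): 183 + 120 = 303°

303°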